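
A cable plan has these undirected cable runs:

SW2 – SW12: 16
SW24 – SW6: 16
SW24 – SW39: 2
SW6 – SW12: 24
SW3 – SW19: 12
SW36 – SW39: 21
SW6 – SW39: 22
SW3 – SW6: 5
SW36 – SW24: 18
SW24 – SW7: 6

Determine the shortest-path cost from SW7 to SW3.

27

Enumerating some paths:
SW7 - SW24 - SW6 - SW3: 6+16+5 = 27
SW7 - SW24 - SW39 - SW6 - SW3: 6+2+22+5 = 35
Cheapest is SW7 - SW24 - SW6 - SW3 at 27.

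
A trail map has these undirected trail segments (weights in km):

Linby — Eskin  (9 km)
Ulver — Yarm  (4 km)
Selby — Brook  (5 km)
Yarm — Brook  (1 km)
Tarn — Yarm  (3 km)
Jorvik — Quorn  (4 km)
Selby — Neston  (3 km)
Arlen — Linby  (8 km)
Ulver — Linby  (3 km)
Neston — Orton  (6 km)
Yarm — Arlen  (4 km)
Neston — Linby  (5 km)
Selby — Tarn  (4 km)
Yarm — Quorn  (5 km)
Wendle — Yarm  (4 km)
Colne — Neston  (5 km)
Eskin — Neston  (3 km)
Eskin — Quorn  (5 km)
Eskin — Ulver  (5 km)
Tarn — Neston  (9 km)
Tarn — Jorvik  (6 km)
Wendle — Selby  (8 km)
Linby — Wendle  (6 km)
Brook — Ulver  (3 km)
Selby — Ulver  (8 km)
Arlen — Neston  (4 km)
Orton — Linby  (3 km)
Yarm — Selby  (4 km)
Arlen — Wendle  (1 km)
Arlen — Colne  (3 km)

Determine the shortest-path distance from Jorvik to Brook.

Enumerating some paths:
Jorvik → Tarn → Selby → Yarm → Brook: 6+4+4+1 = 15
Jorvik → Tarn → Selby → Brook: 6+4+5 = 15
Jorvik → Quorn → Yarm → Brook: 4+5+1 = 10
Cheapest is Jorvik → Quorn → Yarm → Brook at 10 km.

10 km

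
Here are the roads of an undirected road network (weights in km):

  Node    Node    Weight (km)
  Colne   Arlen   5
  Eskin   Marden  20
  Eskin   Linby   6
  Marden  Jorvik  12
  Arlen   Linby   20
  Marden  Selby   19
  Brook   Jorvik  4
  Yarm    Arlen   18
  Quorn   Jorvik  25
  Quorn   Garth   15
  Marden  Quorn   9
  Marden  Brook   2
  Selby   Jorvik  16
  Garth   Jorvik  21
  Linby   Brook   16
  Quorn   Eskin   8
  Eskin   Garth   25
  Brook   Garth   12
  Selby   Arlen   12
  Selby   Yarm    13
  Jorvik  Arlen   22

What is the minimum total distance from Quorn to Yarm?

Compare a few routes:
Quorn - Marden - Selby - Yarm: 9+19+13 = 41
Quorn - Marden - Jorvik - Selby - Yarm: 9+12+16+13 = 50
Quorn - Eskin - Linby - Arlen - Yarm: 8+6+20+18 = 52
Quorn - Marden - Brook - Jorvik - Selby - Yarm: 9+2+4+16+13 = 44
Cheapest is Quorn - Marden - Selby - Yarm at 41 km.

41 km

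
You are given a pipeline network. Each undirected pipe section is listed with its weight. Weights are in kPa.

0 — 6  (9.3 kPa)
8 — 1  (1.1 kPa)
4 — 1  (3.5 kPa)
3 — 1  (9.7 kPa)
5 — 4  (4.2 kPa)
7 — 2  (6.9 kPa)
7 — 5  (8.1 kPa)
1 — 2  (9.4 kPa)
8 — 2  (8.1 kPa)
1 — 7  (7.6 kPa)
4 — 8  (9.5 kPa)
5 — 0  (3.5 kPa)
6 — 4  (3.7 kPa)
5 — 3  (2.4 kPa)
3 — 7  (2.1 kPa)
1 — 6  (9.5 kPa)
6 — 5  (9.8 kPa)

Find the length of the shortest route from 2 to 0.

14.9 kPa

Settle nodes by increasing distance from 2:
2: 0
7: 6.9  (via 2)
8: 8.1  (via 2)
3: 9  (via 7)
1: 9.2  (via 8)
5: 11.4  (via 3)
4: 12.7  (via 1)
0: 14.9  (via 5)
Shortest route: 2 → 7 → 3 → 5 → 0 = 14.9 kPa.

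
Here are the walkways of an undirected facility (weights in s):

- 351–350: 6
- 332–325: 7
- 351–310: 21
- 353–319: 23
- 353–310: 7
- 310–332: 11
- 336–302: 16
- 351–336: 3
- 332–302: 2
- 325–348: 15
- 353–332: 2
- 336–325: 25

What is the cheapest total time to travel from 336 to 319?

Compare a few routes:
336 → 351 → 310 → 353 → 319: 3+21+7+23 = 54
336 → 302 → 332 → 310 → 353 → 319: 16+2+11+7+23 = 59
336 → 325 → 332 → 353 → 319: 25+7+2+23 = 57
336 → 302 → 332 → 353 → 319: 16+2+2+23 = 43
The minimum is 43 s via 336 → 302 → 332 → 353 → 319.

43 s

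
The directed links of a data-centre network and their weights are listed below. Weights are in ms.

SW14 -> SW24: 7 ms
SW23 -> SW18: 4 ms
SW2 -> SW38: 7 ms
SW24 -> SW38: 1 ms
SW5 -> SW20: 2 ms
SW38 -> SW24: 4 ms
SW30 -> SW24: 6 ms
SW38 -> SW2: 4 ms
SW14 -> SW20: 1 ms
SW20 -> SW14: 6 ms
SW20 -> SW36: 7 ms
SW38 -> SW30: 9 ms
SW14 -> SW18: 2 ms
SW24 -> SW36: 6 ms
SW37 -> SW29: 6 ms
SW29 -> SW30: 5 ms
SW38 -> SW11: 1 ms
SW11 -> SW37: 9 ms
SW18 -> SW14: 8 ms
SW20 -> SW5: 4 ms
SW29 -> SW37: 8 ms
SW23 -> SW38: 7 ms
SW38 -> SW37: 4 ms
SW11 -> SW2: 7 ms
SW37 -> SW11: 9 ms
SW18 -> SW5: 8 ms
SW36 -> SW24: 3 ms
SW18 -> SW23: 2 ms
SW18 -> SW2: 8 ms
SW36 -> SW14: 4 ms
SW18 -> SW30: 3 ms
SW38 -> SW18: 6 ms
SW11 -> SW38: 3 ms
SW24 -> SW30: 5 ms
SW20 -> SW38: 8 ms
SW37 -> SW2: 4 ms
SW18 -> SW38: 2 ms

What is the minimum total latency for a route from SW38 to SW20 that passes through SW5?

Best SW38 to SW5: SW38–SW18–SW5 costing 14
Shortest SW5→SW20: SW5–SW20 = 2
Total via SW5: 14 + 2 = 16 ms.

16 ms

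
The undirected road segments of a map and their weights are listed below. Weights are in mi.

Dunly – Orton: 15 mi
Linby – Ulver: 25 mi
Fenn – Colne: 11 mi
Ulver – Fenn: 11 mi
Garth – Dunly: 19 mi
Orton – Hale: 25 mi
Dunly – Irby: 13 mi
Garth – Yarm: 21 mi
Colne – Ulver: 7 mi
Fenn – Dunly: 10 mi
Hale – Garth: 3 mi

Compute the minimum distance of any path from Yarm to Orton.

49 mi

Settle nodes by increasing distance from Yarm:
Yarm: 0
Garth: 21  (via Yarm)
Hale: 24  (via Garth)
Dunly: 40  (via Garth)
Orton: 49  (via Hale)
Shortest route: Yarm–Garth–Hale–Orton = 49 mi.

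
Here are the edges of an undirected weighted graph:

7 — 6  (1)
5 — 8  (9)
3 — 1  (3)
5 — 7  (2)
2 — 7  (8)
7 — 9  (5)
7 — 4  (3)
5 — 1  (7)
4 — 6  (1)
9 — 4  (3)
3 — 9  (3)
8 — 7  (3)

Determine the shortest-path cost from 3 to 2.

16

Settle nodes by increasing distance from 3:
3: 0
1: 3  (via 3)
9: 3  (via 3)
4: 6  (via 9)
6: 7  (via 4)
7: 8  (via 9)
5: 10  (via 1)
8: 11  (via 7)
2: 16  (via 7)
Shortest route: 3–9–7–2 = 16.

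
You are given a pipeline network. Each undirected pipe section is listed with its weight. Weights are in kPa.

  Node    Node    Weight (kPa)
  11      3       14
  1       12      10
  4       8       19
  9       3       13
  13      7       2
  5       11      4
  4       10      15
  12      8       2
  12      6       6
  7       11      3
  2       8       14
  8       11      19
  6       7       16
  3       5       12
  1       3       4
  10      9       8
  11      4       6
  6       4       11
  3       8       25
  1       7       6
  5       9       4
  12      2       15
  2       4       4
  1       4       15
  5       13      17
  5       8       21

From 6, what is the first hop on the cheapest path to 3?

12

Enumerating some paths:
6 → 12 → 1 → 3: 6+10+4 = 20
6 → 7 → 1 → 3: 16+6+4 = 26
The minimum is 20 kPa via 6 → 12 → 1 → 3.
So from 6 the first move is to 12.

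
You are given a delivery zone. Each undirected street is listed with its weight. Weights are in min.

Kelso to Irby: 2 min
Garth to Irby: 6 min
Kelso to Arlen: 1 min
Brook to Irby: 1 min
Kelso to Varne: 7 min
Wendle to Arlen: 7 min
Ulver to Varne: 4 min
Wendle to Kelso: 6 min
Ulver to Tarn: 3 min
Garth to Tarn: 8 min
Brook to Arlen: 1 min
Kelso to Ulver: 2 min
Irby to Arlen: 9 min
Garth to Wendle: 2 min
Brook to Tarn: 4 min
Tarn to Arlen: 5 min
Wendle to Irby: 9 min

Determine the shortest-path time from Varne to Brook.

8 min

Enumerating some paths:
Varne - Ulver - Kelso - Irby - Brook: 4+2+2+1 = 9
Varne - Ulver - Kelso - Arlen - Brook: 4+2+1+1 = 8
Varne - Kelso - Arlen - Brook: 7+1+1 = 9
The minimum is 8 min via Varne - Ulver - Kelso - Arlen - Brook.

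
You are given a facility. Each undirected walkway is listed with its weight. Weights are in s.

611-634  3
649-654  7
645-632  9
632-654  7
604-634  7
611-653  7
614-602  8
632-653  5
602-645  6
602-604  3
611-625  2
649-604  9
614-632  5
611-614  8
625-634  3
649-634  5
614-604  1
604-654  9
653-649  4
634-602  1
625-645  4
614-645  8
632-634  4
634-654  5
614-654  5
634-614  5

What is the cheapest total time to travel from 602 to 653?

Compare a few routes:
602–604–614–632–653: 3+1+5+5 = 14
602–634–625–611–653: 1+3+2+7 = 13
602–634–611–653: 1+3+7 = 11
602–634–632–653: 1+4+5 = 10
The minimum is 10 s via 602–634–632–653.

10 s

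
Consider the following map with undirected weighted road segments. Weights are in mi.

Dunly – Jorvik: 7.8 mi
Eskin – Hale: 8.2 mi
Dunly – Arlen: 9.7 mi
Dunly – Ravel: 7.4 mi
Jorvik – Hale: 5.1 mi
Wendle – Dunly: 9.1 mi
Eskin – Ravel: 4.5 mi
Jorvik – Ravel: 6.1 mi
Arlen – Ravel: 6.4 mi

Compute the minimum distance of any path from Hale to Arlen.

Shortest distances from Hale:
Hale: 0
Jorvik: 5.1  (via Hale)
Eskin: 8.2  (via Hale)
Ravel: 11.2  (via Jorvik)
Dunly: 12.9  (via Jorvik)
Arlen: 17.6  (via Ravel)
Shortest route: Hale → Jorvik → Ravel → Arlen = 17.6 mi.

17.6 mi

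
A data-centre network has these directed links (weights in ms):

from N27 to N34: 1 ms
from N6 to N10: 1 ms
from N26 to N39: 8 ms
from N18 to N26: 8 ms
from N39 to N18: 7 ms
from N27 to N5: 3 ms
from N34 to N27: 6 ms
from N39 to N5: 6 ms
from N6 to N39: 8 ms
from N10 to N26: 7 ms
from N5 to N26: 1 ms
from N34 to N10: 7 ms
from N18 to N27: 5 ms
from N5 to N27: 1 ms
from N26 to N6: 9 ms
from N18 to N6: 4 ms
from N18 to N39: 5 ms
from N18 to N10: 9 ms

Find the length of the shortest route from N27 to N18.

Candidate routes:
N27–N5–N26–N6–N39–N18: 3+1+9+8+7 = 28
N27–N5–N26–N39–N18: 3+1+8+7 = 19
N27–N34–N10–N26–N39–N18: 1+7+7+8+7 = 30
The minimum is 19 ms via N27–N5–N26–N39–N18.

19 ms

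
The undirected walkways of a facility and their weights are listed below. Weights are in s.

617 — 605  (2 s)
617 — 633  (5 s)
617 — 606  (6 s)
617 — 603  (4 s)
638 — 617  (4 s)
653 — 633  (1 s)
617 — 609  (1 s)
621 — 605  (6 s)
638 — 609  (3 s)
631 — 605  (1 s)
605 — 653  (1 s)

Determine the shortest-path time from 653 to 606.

9 s

Settle nodes by increasing distance from 653:
653: 0
605: 1  (via 653)
633: 1  (via 653)
631: 2  (via 605)
617: 3  (via 605)
609: 4  (via 617)
603: 7  (via 617)
638: 7  (via 617)
621: 7  (via 605)
606: 9  (via 617)
Shortest route: 653 → 605 → 617 → 606 = 9 s.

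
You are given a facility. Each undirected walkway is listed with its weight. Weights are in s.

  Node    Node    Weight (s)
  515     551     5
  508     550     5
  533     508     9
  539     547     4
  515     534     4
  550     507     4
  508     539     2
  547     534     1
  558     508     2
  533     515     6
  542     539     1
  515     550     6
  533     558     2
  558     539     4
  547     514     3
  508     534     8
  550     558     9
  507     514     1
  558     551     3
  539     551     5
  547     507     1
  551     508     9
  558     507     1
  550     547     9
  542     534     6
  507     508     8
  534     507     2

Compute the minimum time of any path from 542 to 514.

7 s

Candidate routes:
542 → 539 → 558 → 507 → 514: 1+4+1+1 = 7
542 → 539 → 547 → 514: 1+4+3 = 8
The minimum is 7 s via 542 → 539 → 558 → 507 → 514.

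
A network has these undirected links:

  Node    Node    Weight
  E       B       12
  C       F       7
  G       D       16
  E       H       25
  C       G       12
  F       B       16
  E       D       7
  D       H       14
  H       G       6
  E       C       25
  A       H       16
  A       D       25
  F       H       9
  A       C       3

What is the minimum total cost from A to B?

26

Settle nodes by increasing distance from A:
A: 0
C: 3  (via A)
F: 10  (via C)
G: 15  (via C)
H: 16  (via A)
D: 25  (via A)
B: 26  (via F)
Shortest route: A–C–F–B = 26.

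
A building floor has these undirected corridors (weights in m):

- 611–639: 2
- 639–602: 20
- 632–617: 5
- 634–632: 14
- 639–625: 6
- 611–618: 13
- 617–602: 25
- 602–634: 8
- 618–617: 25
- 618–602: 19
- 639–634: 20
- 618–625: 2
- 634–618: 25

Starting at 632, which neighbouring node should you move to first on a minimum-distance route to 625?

Enumerating some paths:
632 → 617 → 618 → 625: 5+25+2 = 32
632 → 634 → 618 → 625: 14+25+2 = 41
632 → 634 → 639 → 625: 14+20+6 = 40
The minimum is 32 m via 632 → 617 → 618 → 625.
So from 632 the first move is to 617.

617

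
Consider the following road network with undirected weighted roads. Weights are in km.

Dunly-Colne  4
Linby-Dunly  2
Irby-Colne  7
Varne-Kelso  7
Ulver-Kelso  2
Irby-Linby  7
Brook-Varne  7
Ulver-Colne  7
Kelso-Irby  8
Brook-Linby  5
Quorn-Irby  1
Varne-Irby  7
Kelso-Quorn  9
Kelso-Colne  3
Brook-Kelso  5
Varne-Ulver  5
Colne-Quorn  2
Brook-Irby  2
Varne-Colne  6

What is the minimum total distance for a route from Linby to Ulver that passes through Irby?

Shortest Linby→Irby: Linby → Irby = 7
Best Irby to Ulver: Irby → Quorn → Colne → Kelso → Ulver costing 8
Total via Irby: 7 + 8 = 15 km.

15 km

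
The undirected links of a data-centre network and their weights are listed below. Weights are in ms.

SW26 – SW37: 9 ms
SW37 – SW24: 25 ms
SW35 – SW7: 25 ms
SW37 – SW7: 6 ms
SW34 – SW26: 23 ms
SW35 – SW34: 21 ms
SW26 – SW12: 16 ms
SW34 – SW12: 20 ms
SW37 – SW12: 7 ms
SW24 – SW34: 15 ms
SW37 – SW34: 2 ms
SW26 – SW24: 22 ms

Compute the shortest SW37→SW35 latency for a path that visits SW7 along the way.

31 ms

Best SW37 to SW7: SW37–SW7 costing 6
Best SW7 to SW35: SW7–SW35 costing 25
Total via SW7: 6 + 25 = 31 ms.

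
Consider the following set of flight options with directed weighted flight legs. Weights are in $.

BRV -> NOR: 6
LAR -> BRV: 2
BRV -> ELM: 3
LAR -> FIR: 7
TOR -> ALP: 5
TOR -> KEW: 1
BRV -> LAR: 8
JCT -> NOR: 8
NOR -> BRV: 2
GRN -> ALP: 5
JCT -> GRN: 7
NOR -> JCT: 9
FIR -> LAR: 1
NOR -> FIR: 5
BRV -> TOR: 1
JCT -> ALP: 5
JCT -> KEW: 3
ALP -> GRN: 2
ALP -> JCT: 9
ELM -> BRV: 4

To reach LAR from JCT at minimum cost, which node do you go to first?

NOR

Candidate routes:
JCT - NOR - BRV - LAR: 8+2+8 = 18
JCT - NOR - FIR - LAR: 8+5+1 = 14
The minimum is $14 via JCT - NOR - FIR - LAR.
So from JCT the first move is to NOR.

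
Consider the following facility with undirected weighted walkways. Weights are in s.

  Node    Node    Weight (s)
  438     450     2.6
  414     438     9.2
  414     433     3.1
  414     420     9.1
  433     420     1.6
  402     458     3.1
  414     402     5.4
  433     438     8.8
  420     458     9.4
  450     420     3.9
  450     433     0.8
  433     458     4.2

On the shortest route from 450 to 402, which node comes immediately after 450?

Candidate routes:
450–433–458–402: 0.8+4.2+3.1 = 8.1
450–420–433–458–402: 3.9+1.6+4.2+3.1 = 12.8
450–433–414–402: 0.8+3.1+5.4 = 9.3
Cheapest is 450–433–458–402 at 8.1 s.
So from 450 the first move is to 433.

433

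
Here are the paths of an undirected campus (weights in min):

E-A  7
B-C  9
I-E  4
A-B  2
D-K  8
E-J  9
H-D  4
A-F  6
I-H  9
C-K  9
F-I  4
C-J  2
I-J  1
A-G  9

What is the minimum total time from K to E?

Candidate routes:
K–C–J–I–E: 9+2+1+4 = 16
K–C–J–E: 9+2+9 = 20
The minimum is 16 min via K–C–J–I–E.

16 min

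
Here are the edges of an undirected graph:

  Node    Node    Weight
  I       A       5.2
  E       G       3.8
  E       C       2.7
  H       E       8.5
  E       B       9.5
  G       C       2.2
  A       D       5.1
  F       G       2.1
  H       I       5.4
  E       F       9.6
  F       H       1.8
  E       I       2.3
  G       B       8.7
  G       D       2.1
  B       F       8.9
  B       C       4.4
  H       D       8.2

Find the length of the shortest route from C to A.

Running Dijkstra from C:
C: 0
G: 2.2  (via C)
E: 2.7  (via C)
D: 4.3  (via G)
F: 4.3  (via G)
B: 4.4  (via C)
I: 5  (via E)
H: 6.1  (via F)
A: 9.4  (via D)
Shortest route: C–G–D–A = 9.4.

9.4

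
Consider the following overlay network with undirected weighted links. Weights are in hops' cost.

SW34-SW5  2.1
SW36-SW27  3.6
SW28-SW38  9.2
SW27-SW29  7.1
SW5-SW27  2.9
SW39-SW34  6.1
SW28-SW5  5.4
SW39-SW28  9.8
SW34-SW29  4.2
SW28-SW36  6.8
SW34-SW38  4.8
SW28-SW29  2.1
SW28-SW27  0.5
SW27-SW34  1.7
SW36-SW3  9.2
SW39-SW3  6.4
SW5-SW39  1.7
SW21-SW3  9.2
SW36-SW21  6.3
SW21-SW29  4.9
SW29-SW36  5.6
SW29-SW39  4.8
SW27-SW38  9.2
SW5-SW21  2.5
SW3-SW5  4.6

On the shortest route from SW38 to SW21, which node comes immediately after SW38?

Compare a few routes:
SW38 - SW34 - SW5 - SW21: 4.8+2.1+2.5 = 9.4
SW38 - SW34 - SW27 - SW5 - SW21: 4.8+1.7+2.9+2.5 = 11.9
Cheapest is SW38 - SW34 - SW5 - SW21 at 9.4 hops' cost.
So from SW38 the first move is to SW34.

SW34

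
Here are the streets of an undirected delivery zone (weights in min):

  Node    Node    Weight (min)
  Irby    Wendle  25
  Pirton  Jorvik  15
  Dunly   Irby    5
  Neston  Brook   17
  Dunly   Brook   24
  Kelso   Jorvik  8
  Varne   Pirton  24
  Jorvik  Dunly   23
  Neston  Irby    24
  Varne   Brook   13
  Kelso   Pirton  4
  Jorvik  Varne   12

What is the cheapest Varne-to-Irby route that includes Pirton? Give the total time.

64 min

Shortest Varne→Pirton: Varne → Pirton = 24
Shortest Pirton→Irby: Pirton → Kelso → Jorvik → Dunly → Irby = 40
Total via Pirton: 24 + 40 = 64 min.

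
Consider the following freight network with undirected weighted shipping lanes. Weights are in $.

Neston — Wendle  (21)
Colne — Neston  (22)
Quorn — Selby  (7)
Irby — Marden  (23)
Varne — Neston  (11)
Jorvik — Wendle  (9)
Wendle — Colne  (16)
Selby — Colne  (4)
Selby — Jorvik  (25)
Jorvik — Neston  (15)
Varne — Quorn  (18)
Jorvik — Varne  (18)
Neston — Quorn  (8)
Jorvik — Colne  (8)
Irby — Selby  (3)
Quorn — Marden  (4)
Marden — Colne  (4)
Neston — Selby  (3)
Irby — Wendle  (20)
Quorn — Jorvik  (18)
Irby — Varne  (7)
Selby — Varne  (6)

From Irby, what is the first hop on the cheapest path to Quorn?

Candidate routes:
Irby - Selby - Neston - Quorn: 3+3+8 = 14
Irby - Selby - Colne - Marden - Quorn: 3+4+4+4 = 15
Irby - Varne - Selby - Quorn: 7+6+7 = 20
Irby - Selby - Quorn: 3+7 = 10
Cheapest is Irby - Selby - Quorn at $10.
So from Irby the first move is to Selby.

Selby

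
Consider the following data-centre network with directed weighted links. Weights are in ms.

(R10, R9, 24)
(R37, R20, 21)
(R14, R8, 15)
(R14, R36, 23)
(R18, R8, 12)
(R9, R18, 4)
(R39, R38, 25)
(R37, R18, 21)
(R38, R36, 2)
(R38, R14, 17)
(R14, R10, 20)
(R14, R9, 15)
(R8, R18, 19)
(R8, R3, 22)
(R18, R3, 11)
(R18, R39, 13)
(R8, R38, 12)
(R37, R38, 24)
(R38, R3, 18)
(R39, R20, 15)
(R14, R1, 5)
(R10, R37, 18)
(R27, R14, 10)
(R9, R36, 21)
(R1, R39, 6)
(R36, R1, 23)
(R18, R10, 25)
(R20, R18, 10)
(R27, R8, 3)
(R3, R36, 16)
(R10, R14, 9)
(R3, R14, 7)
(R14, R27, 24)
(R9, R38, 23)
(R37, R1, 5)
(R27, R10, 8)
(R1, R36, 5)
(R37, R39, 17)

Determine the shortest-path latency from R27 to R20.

Shortest distances from R27:
R27: 0
R8: 3  (via R27)
R10: 8  (via R27)
R14: 10  (via R27)
R1: 15  (via R14)
R38: 15  (via R8)
R36: 17  (via R38)
R39: 21  (via R1)
R18: 22  (via R8)
R9: 25  (via R14)
R3: 25  (via R8)
R37: 26  (via R10)
R20: 36  (via R39)
Shortest route: R27–R14–R1–R39–R20 = 36 ms.

36 ms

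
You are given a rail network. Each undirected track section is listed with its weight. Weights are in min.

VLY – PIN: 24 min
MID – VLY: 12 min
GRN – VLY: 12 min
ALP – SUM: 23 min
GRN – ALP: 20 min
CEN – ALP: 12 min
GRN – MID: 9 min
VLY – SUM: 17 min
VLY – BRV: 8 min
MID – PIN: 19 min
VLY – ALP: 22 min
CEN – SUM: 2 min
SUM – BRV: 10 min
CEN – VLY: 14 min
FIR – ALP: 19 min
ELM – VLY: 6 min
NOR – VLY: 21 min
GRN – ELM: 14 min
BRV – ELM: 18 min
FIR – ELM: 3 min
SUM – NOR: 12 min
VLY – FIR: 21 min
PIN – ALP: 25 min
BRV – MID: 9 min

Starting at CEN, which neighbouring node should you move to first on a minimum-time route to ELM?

VLY

Compare a few routes:
CEN - VLY - ELM: 14+6 = 20
CEN - SUM - BRV - VLY - ELM: 2+10+8+6 = 26
CEN - SUM - VLY - ELM: 2+17+6 = 25
Cheapest is CEN - VLY - ELM at 20 min.
So from CEN the first move is to VLY.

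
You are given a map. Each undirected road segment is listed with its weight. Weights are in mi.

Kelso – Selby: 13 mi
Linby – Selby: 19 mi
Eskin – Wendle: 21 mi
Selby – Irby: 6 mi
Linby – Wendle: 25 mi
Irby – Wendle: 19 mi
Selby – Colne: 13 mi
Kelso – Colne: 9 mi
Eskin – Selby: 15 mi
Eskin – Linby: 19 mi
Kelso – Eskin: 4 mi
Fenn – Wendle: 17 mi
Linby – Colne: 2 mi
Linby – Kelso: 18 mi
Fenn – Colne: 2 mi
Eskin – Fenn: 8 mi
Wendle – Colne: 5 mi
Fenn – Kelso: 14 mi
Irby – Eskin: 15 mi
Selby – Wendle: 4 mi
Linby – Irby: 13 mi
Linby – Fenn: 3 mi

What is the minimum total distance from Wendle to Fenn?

Running Dijkstra from Wendle:
Wendle: 0
Selby: 4  (via Wendle)
Colne: 5  (via Wendle)
Linby: 7  (via Colne)
Fenn: 7  (via Colne)
Shortest route: Wendle–Colne–Fenn = 7 mi.

7 mi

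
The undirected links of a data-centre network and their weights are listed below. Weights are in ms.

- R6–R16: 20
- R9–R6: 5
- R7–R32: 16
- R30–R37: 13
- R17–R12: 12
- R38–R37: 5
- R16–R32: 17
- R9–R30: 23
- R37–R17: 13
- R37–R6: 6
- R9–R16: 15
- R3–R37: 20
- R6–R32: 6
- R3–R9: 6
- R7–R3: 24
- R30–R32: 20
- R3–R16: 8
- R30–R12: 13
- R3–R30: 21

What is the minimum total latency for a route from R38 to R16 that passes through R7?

Shortest R38→R7: R38–R37–R6–R32–R7 = 33
Best R7 to R16: R7–R3–R16 costing 32
Total via R7: 33 + 32 = 65 ms.

65 ms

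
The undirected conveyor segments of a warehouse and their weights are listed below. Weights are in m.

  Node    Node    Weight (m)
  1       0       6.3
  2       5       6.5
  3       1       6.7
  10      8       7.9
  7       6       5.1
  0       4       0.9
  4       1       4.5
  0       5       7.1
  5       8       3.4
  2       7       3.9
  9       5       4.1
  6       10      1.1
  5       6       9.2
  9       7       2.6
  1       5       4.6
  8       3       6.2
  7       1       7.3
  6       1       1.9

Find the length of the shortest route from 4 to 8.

11.4 m

Settle nodes by increasing distance from 4:
4: 0
0: 0.9  (via 4)
1: 4.5  (via 4)
6: 6.4  (via 1)
10: 7.5  (via 6)
5: 8  (via 0)
3: 11.2  (via 1)
8: 11.4  (via 5)
Shortest route: 4 → 0 → 5 → 8 = 11.4 m.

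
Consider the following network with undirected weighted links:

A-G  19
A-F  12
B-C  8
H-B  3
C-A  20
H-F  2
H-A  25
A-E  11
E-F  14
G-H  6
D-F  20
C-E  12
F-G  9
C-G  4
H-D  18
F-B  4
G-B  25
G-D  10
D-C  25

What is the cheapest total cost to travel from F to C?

Enumerating some paths:
F - H - B - C: 2+3+8 = 13
F - G - C: 9+4 = 13
F - B - C: 4+8 = 12
F - B - H - G - C: 4+3+6+4 = 17
The minimum is 12 via F - B - C.

12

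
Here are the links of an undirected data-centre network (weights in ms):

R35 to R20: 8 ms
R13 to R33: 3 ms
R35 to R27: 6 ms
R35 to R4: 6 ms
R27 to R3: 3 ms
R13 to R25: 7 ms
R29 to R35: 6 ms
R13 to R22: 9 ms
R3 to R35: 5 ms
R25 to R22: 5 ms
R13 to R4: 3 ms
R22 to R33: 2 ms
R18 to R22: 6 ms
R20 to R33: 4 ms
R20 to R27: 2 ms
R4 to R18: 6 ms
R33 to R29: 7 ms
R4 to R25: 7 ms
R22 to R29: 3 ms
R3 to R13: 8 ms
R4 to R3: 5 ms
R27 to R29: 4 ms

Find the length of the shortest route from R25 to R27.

Settle nodes by increasing distance from R25:
R25: 0
R22: 5  (via R25)
R13: 7  (via R25)
R33: 7  (via R22)
R4: 7  (via R25)
R29: 8  (via R22)
R20: 11  (via R33)
R18: 11  (via R22)
R3: 12  (via R4)
R27: 12  (via R29)
Shortest route: R25 → R22 → R29 → R27 = 12 ms.

12 ms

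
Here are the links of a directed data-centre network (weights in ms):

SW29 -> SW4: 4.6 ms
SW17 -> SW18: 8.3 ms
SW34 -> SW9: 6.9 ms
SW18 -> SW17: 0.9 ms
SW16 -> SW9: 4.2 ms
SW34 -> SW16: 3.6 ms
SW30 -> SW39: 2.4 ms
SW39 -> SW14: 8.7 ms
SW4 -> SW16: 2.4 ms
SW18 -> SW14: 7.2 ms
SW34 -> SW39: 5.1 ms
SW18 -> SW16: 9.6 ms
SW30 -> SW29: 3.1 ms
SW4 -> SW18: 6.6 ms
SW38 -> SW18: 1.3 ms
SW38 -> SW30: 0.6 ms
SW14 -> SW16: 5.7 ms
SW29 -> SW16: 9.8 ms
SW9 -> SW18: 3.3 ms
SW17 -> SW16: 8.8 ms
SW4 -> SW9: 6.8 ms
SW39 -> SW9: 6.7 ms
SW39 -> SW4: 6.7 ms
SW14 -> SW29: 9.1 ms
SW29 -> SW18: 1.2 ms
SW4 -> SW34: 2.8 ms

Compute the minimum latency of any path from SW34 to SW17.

Enumerating some paths:
SW34 → SW16 → SW9 → SW18 → SW17: 3.6+4.2+3.3+0.9 = 12
SW34 → SW9 → SW18 → SW17: 6.9+3.3+0.9 = 11.1
Cheapest is SW34 → SW9 → SW18 → SW17 at 11.1 ms.

11.1 ms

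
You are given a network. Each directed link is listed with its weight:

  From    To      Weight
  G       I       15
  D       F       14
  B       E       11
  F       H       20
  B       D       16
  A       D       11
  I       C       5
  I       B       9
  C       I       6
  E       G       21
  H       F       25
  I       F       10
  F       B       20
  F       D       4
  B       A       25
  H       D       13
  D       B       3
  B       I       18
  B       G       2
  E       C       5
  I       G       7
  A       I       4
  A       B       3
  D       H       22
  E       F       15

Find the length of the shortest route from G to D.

Compare a few routes:
G - I - B - D: 15+9+16 = 40
G - I - F - H - D: 15+10+20+13 = 58
G - I - B - E - F - D: 15+9+11+15+4 = 54
G - I - F - D: 15+10+4 = 29
The minimum is 29 via G - I - F - D.

29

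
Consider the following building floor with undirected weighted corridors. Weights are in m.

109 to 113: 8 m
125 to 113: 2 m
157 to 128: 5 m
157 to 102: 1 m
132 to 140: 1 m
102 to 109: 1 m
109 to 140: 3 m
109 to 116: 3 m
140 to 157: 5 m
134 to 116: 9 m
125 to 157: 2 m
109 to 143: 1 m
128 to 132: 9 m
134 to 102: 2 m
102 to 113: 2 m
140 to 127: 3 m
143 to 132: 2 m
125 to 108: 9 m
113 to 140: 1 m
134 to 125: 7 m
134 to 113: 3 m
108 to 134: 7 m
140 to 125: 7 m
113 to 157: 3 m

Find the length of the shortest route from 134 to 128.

Running Dijkstra from 134:
134: 0
102: 2  (via 134)
157: 3  (via 102)
109: 3  (via 102)
113: 3  (via 134)
143: 4  (via 109)
140: 4  (via 113)
132: 5  (via 140)
125: 5  (via 157)
116: 6  (via 109)
127: 7  (via 140)
108: 7  (via 134)
128: 8  (via 157)
Shortest route: 134–102–157–128 = 8 m.

8 m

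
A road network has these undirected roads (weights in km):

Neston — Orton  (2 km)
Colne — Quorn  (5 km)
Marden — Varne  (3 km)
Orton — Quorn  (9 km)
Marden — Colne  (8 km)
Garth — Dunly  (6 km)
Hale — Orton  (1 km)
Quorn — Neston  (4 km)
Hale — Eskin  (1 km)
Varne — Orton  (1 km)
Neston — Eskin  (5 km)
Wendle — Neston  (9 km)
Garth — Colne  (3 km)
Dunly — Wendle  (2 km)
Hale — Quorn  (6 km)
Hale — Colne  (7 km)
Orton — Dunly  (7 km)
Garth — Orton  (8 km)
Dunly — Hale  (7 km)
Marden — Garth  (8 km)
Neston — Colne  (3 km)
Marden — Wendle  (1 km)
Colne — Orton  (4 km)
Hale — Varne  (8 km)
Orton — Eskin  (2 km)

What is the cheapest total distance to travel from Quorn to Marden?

Running Dijkstra from Quorn:
Quorn: 0
Neston: 4  (via Quorn)
Colne: 5  (via Quorn)
Hale: 6  (via Quorn)
Orton: 6  (via Neston)
Eskin: 7  (via Hale)
Varne: 7  (via Orton)
Garth: 8  (via Colne)
Marden: 10  (via Varne)
Shortest route: Quorn–Neston–Orton–Varne–Marden = 10 km.

10 km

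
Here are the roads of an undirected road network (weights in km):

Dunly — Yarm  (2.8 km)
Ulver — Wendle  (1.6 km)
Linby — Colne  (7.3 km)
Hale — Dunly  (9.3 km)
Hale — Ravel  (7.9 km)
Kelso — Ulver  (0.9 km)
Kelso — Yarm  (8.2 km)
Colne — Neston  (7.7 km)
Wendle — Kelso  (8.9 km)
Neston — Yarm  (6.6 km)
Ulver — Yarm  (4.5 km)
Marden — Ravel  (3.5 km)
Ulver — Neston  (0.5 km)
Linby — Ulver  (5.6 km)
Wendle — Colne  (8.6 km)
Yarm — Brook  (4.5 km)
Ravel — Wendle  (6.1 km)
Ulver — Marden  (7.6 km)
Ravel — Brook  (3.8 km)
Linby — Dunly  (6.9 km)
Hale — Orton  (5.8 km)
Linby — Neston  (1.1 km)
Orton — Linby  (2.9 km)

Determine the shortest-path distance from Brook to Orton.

Running Dijkstra from Brook:
Brook: 0
Ravel: 3.8  (via Brook)
Yarm: 4.5  (via Brook)
Marden: 7.3  (via Ravel)
Dunly: 7.3  (via Yarm)
Ulver: 9  (via Yarm)
Neston: 9.5  (via Ulver)
Wendle: 9.9  (via Ravel)
Kelso: 9.9  (via Ulver)
Linby: 10.6  (via Neston)
Hale: 11.7  (via Ravel)
Orton: 13.5  (via Linby)
Shortest route: Brook → Yarm → Ulver → Neston → Linby → Orton = 13.5 km.

13.5 km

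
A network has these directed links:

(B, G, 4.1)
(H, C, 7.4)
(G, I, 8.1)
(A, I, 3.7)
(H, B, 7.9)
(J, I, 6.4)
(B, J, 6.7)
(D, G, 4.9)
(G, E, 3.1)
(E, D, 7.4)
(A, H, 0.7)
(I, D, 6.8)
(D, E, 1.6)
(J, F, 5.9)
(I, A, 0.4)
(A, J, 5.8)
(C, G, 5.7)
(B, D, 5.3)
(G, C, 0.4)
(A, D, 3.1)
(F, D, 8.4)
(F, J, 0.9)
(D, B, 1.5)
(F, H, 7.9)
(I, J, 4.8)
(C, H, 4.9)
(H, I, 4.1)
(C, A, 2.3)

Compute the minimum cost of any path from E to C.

12.7

Shortest distances from E:
E: 0
D: 7.4  (via E)
B: 8.9  (via D)
G: 12.3  (via D)
C: 12.7  (via G)
Shortest route: E–D–G–C = 12.7.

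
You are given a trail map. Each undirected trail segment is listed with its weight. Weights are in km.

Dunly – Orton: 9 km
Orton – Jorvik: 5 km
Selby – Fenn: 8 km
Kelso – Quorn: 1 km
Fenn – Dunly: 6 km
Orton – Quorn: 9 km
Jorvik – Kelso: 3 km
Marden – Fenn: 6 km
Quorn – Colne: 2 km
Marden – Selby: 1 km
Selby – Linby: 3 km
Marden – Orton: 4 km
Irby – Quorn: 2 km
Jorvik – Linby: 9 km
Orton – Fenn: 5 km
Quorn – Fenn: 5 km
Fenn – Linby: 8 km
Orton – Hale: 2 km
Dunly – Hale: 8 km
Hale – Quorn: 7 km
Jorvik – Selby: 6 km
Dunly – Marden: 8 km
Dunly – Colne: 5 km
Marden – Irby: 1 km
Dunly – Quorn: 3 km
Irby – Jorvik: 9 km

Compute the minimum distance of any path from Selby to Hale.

Compare a few routes:
Selby → Marden → Orton → Hale: 1+4+2 = 7
Selby → Marden → Irby → Quorn → Hale: 1+1+2+7 = 11
The minimum is 7 km via Selby → Marden → Orton → Hale.

7 km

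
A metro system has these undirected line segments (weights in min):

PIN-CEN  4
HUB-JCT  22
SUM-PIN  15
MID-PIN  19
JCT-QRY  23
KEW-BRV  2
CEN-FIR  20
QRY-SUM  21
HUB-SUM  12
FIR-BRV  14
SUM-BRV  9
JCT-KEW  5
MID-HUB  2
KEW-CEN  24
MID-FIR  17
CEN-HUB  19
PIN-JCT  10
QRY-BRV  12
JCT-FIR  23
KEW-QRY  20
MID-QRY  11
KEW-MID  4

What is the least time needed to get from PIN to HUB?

21 min

Shortest distances from PIN:
PIN: 0
CEN: 4  (via PIN)
JCT: 10  (via PIN)
SUM: 15  (via PIN)
KEW: 15  (via JCT)
BRV: 17  (via KEW)
MID: 19  (via PIN)
HUB: 21  (via MID)
Shortest route: PIN → MID → HUB = 21 min.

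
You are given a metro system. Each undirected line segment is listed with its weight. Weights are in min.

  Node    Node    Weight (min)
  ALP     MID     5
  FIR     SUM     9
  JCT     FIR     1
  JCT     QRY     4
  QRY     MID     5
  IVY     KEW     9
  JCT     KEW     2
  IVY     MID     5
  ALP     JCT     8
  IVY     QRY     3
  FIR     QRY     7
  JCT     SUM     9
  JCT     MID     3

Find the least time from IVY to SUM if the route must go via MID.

Best IVY to MID: IVY → MID costing 5
Best MID to SUM: MID → JCT → SUM costing 12
Total via MID: 5 + 12 = 17 min.

17 min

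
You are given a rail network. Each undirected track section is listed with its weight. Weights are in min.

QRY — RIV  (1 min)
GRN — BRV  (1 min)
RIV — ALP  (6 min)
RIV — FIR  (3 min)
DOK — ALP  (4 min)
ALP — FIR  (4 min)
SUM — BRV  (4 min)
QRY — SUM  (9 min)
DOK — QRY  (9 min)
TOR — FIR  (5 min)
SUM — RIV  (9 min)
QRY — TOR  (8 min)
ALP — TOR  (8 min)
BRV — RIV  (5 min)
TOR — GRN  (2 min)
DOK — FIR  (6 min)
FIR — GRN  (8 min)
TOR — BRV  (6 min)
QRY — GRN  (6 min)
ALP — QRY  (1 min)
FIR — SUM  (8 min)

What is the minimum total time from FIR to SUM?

8 min

Compare a few routes:
FIR - RIV - BRV - SUM: 3+5+4 = 12
FIR - RIV - SUM: 3+9 = 12
FIR - SUM: 8 = 8
The minimum is 8 min via FIR - SUM.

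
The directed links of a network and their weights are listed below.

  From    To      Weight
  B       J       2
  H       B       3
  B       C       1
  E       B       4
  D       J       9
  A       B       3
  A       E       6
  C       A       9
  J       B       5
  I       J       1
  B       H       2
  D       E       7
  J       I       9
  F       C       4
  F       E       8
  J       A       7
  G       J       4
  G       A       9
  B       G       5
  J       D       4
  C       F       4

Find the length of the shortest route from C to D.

18

Running Dijkstra from C:
C: 0
F: 4  (via C)
A: 9  (via C)
B: 12  (via A)
E: 12  (via F)
H: 14  (via B)
J: 14  (via B)
G: 17  (via B)
D: 18  (via J)
Shortest route: C → A → B → J → D = 18.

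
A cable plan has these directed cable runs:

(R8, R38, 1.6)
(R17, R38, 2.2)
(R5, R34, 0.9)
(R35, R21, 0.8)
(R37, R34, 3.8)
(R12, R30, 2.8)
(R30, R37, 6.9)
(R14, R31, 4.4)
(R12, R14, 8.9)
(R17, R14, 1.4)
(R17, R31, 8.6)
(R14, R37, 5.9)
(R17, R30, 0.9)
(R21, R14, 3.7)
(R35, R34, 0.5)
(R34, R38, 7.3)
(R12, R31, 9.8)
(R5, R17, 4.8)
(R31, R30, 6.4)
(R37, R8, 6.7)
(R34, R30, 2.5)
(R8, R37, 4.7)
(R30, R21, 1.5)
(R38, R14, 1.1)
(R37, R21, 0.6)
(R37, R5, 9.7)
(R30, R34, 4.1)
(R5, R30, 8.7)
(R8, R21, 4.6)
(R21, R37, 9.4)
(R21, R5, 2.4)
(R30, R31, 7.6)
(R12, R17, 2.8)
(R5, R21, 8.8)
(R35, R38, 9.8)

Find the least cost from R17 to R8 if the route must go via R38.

Shortest R17→R38: R17 → R38 = 2.2
Best R38 to R8: R38 → R14 → R37 → R8 costing 13.7
Total via R38: 2.2 + 13.7 = 15.9.

15.9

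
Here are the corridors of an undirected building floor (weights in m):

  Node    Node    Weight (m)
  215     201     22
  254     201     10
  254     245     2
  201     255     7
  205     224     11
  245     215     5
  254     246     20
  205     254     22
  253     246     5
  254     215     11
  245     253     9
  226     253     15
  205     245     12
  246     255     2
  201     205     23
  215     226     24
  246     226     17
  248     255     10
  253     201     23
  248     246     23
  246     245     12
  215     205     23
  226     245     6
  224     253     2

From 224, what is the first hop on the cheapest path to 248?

253

Candidate routes:
224 - 253 - 245 - 246 - 255 - 248: 2+9+12+2+10 = 35
224 - 253 - 245 - 254 - 201 - 255 - 248: 2+9+2+10+7+10 = 40
224 - 253 - 246 - 255 - 248: 2+5+2+10 = 19
224 - 253 - 246 - 248: 2+5+23 = 30
The minimum is 19 m via 224 - 253 - 246 - 255 - 248.
So from 224 the first move is to 253.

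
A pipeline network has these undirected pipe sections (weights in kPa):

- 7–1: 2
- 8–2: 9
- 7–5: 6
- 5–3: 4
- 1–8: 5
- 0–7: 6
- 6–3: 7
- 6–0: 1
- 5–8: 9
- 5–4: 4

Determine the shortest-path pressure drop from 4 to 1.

12 kPa

Settle nodes by increasing distance from 4:
4: 0
5: 4  (via 4)
3: 8  (via 5)
7: 10  (via 5)
1: 12  (via 7)
Shortest route: 4 → 5 → 7 → 1 = 12 kPa.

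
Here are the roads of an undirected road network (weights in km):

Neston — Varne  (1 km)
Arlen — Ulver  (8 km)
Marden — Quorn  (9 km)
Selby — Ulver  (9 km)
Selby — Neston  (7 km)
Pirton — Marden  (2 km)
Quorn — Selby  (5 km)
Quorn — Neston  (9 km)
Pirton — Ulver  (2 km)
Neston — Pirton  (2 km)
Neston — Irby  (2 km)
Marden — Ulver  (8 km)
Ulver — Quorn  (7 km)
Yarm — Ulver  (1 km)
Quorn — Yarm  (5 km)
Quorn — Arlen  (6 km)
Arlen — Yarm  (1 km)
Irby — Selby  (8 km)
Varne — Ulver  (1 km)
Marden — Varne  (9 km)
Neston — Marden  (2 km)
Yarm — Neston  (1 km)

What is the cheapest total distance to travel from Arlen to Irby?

4 km

Settle nodes by increasing distance from Arlen:
Arlen: 0
Yarm: 1  (via Arlen)
Neston: 2  (via Yarm)
Ulver: 2  (via Yarm)
Varne: 3  (via Neston)
Marden: 4  (via Neston)
Irby: 4  (via Neston)
Shortest route: Arlen–Yarm–Neston–Irby = 4 km.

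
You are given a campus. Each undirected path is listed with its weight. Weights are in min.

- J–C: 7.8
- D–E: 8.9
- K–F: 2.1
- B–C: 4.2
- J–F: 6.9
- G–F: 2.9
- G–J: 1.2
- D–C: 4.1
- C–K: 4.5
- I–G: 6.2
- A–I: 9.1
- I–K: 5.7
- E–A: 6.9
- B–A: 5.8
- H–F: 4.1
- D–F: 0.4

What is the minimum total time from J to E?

Running Dijkstra from J:
J: 0
G: 1.2  (via J)
F: 4.1  (via G)
D: 4.5  (via F)
K: 6.2  (via F)
I: 7.4  (via G)
C: 7.8  (via J)
H: 8.2  (via F)
B: 12  (via C)
E: 13.4  (via D)
Shortest route: J–G–F–D–E = 13.4 min.

13.4 min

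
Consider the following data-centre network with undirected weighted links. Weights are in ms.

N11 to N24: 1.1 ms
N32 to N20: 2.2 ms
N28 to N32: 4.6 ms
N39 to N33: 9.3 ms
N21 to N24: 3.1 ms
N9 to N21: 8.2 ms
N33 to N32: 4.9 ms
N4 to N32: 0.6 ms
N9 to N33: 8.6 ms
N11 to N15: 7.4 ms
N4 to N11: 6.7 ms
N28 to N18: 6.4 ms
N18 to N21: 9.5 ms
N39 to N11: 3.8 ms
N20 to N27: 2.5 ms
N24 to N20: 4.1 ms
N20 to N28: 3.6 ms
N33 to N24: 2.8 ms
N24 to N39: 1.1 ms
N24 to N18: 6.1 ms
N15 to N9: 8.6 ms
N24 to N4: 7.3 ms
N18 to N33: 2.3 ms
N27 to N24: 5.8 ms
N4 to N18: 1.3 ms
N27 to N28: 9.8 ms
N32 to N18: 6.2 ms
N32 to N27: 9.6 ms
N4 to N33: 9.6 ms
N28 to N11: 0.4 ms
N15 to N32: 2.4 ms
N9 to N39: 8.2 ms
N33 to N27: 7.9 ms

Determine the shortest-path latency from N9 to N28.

Compare a few routes:
N9–N39–N24–N11–N28: 8.2+1.1+1.1+0.4 = 10.8
N9–N21–N24–N11–N28: 8.2+3.1+1.1+0.4 = 12.8
N9–N39–N11–N28: 8.2+3.8+0.4 = 12.4
N9–N33–N24–N11–N28: 8.6+2.8+1.1+0.4 = 12.9
The minimum is 10.8 ms via N9–N39–N24–N11–N28.

10.8 ms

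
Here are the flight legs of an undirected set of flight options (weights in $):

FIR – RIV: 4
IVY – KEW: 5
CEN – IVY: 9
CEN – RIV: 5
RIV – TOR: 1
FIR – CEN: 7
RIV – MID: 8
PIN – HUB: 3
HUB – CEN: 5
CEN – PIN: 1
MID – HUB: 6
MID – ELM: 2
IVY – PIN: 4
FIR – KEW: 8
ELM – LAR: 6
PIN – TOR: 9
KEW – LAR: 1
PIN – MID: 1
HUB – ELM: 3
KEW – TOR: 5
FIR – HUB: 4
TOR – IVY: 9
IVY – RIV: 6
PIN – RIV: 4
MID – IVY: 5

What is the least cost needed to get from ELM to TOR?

Running Dijkstra from ELM:
ELM: 0
MID: 2  (via ELM)
HUB: 3  (via ELM)
PIN: 3  (via MID)
CEN: 4  (via PIN)
LAR: 6  (via ELM)
IVY: 7  (via MID)
FIR: 7  (via HUB)
KEW: 7  (via LAR)
RIV: 7  (via PIN)
TOR: 8  (via RIV)
Shortest route: ELM–MID–PIN–RIV–TOR = $8.

$8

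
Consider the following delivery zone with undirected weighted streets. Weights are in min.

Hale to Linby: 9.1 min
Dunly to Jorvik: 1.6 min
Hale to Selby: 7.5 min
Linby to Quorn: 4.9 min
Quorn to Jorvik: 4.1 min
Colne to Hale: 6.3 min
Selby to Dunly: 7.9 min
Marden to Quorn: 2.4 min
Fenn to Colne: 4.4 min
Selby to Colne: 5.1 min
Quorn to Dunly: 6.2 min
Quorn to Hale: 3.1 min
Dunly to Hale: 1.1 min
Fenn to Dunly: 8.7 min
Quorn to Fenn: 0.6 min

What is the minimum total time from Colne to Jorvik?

Compare a few routes:
Colne → Fenn → Quorn → Hale → Dunly → Jorvik: 4.4+0.6+3.1+1.1+1.6 = 10.8
Colne → Hale → Dunly → Jorvik: 6.3+1.1+1.6 = 9
Colne → Fenn → Quorn → Jorvik: 4.4+0.6+4.1 = 9.1
Colne → Fenn → Quorn → Dunly → Jorvik: 4.4+0.6+6.2+1.6 = 12.8
The minimum is 9 min via Colne → Hale → Dunly → Jorvik.

9 min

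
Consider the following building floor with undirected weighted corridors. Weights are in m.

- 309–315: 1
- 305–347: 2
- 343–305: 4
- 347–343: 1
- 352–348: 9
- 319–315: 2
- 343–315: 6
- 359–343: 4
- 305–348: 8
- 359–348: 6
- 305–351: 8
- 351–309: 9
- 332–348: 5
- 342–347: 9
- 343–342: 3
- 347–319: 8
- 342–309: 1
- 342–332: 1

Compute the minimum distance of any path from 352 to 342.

15 m

Settle nodes by increasing distance from 352:
352: 0
348: 9  (via 352)
332: 14  (via 348)
342: 15  (via 332)
Shortest route: 352–348–332–342 = 15 m.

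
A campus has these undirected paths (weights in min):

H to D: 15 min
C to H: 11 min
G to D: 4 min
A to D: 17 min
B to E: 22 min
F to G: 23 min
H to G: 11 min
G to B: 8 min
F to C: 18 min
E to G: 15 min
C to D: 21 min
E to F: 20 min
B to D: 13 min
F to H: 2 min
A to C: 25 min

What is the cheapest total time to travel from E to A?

Compare a few routes:
E → B → G → D → A: 22+8+4+17 = 51
E → G → D → A: 15+4+17 = 36
E → B → D → A: 22+13+17 = 52
E → G → B → D → A: 15+8+13+17 = 53
The minimum is 36 min via E → G → D → A.

36 min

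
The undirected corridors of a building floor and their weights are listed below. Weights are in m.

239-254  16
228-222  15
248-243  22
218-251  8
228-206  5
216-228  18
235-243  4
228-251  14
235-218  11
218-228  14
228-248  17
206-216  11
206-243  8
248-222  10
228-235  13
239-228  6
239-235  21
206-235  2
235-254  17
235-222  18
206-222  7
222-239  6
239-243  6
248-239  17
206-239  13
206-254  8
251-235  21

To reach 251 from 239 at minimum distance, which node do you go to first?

Compare a few routes:
239–228–251: 6+14 = 20
239–243–235–206–228–251: 6+4+2+5+14 = 31
239–243–235–218–251: 6+4+11+8 = 29
239–228–218–251: 6+14+8 = 28
The minimum is 20 m via 239–228–251.
So from 239 the first move is to 228.

228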